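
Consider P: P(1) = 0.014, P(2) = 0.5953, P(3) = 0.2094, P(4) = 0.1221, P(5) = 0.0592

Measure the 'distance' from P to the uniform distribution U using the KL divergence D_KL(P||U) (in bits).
0.7060 bits

U(i) = 1/5 for all i

D_KL(P||U) = Σ P(x) log₂(P(x) / (1/5))
           = Σ P(x) log₂(P(x)) + log₂(5)
           = log₂(5) - H(P)

H(P) = -Σ P(x) log₂(P(x)):
  -P(1)·log₂(P(1)) = -(0.014)·log₂(0.014) = 0.08622
  -P(2)·log₂(P(2)) = -(0.5953)·log₂(0.5953) = 0.44547
  -P(3)·log₂(P(3)) = -(0.2094)·log₂(0.2094) = 0.47234
  -P(4)·log₂(P(4)) = -(0.1221)·log₂(0.1221) = 0.37043
  -P(5)·log₂(P(5)) = -(0.0592)·log₂(0.0592) = 0.24143
H(P) = 0.08622 + 0.44547 + 0.47234 + 0.37043 + 0.24143 = 1.61589 bits

log₂(5) = 2.32193 bits

D_KL(P||U) = 2.32193 - 1.61589 = 0.70604 ≈ 0.7060 bits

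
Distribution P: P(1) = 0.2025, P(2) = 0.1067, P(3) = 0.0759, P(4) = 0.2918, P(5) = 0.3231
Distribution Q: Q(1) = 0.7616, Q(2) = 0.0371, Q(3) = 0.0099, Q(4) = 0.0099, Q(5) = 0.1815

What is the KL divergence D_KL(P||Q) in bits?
1.6919 bits

D_KL(P||Q) = Σ P(x) log₂(P(x)/Q(x))

Computing term by term:
  P(1)·log₂(P(1)/Q(1)) = 0.2025·log₂(0.2025/0.7616) = -0.38700
  P(2)·log₂(P(2)/Q(2)) = 0.1067·log₂(0.1067/0.0371) = 0.16262
  P(3)·log₂(P(3)/Q(3)) = 0.0759·log₂(0.0759/0.0099) = 0.22304
  P(4)·log₂(P(4)/Q(4)) = 0.2918·log₂(0.2918/0.0099) = 1.42439
  P(5)·log₂(P(5)/Q(5)) = 0.3231·log₂(0.3231/0.1815) = 0.26882

D_KL(P||Q) = -0.38700 + 0.16262 + 0.22304 + 1.42439 + 0.26882 = 1.69187 ≈ 1.6919 bits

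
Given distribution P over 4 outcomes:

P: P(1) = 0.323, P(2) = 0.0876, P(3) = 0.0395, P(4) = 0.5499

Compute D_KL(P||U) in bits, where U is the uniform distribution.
0.5071 bits

U(i) = 1/4 for all i

D_KL(P||U) = Σ P(x) log₂(P(x) / (1/4))
           = Σ P(x) log₂(P(x)) + log₂(4)
           = log₂(4) - H(P)

H(P) = -Σ P(x) log₂(P(x)):
  -P(1)·log₂(P(1)) = -(0.323)·log₂(0.323) = 0.52662
  -P(2)·log₂(P(2)) = -(0.0876)·log₂(0.0876) = 0.30773
  -P(3)·log₂(P(3)) = -(0.0395)·log₂(0.0395) = 0.18415
  -P(4)·log₂(P(4)) = -(0.5499)·log₂(0.5499) = 0.47443
H(P) = 0.52662 + 0.30773 + 0.18415 + 0.47443 = 1.49293 bits

log₂(4) = 2.00000 bits

D_KL(P||U) = 2.00000 - 1.49293 = 0.50707 ≈ 0.5071 bits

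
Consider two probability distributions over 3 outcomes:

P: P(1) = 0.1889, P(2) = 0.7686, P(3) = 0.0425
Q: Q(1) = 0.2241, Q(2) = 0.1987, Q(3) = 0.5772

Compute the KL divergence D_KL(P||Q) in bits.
1.2935 bits

D_KL(P||Q) = Σ P(x) log₂(P(x)/Q(x))

Computing term by term:
  P(1)·log₂(P(1)/Q(1)) = 0.1889·log₂(0.1889/0.2241) = -0.04657
  P(2)·log₂(P(2)/Q(2)) = 0.7686·log₂(0.7686/0.1987) = 1.50003
  P(3)·log₂(P(3)/Q(3)) = 0.0425·log₂(0.0425/0.5772) = -0.15995

D_KL(P||Q) = -0.04657 + 1.50003 - 0.15995 = 1.29351 ≈ 1.2935 bits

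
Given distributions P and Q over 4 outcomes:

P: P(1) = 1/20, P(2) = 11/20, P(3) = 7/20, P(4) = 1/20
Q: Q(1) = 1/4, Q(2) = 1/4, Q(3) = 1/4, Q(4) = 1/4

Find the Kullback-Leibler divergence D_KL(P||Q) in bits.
0.5633 bits

D_KL(P||Q) = Σ P(x) log₂(P(x)/Q(x))

Computing term by term:
  P(1)·log₂(P(1)/Q(1)) = (1/20)·log₂((1/20)/(1/4)) = -0.11610
  P(2)·log₂(P(2)/Q(2)) = (11/20)·log₂((11/20)/(1/4)) = 0.62563
  P(3)·log₂(P(3)/Q(3)) = (7/20)·log₂((7/20)/(1/4)) = 0.16990
  P(4)·log₂(P(4)/Q(4)) = (1/20)·log₂((1/20)/(1/4)) = -0.11610

D_KL(P||Q) = -0.11610 + 0.62563 + 0.16990 - 0.11610 = 0.56333 ≈ 0.5633 bits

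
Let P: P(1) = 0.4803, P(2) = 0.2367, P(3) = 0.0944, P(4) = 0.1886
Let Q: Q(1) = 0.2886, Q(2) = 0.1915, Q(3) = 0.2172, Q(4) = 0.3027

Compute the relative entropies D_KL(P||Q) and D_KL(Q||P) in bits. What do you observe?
D_KL(P||Q) = 0.1831 bits, D_KL(Q||P) = 0.1971 bits. The two directions give different values (D_KL(Q||P) exceeds D_KL(P||Q) by 0.0140 bits): KL divergence is asymmetric.

D_KL(P||Q) = Σ P(x) log₂(P(x)/Q(x))

Computing term by term:
  P(1)·log₂(P(1)/Q(1)) = 0.4803·log₂(0.4803/0.2886) = 0.35296
  P(2)·log₂(P(2)/Q(2)) = 0.2367·log₂(0.2367/0.1915) = 0.07236
  P(3)·log₂(P(3)/Q(3)) = 0.0944·log₂(0.0944/0.2172) = -0.11348
  P(4)·log₂(P(4)/Q(4)) = 0.1886·log₂(0.1886/0.3027) = -0.12873

D_KL(P||Q) = 0.35296 + 0.07236 - 0.11348 - 0.12873 = 0.18311 ≈ 0.1831 bits

D_KL(Q||P) = Σ Q(x) log₂(Q(x)/P(x))

Computing term by term:
  Q(1)·log₂(Q(1)/P(1)) = 0.2886·log₂(0.2886/0.4803) = -0.21208
  Q(2)·log₂(Q(2)/P(2)) = 0.1915·log₂(0.1915/0.2367) = -0.05854
  Q(3)·log₂(Q(3)/P(3)) = 0.2172·log₂(0.2172/0.0944) = 0.26111
  Q(4)·log₂(Q(4)/P(4)) = 0.3027·log₂(0.3027/0.1886) = 0.20661

D_KL(Q||P) = -0.21208 - 0.05854 + 0.26111 + 0.20661 = 0.19710 ≈ 0.1971 bits

These are NOT equal (difference: 0.0140 bits). KL divergence is asymmetric: D_KL(P||Q) ≠ D_KL(Q||P) in general.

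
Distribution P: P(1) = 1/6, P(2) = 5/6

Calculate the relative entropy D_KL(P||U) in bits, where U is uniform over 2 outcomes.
0.3500 bits

U(i) = 1/2 for all i

D_KL(P||U) = Σ P(x) log₂(P(x) / (1/2))
           = Σ P(x) log₂(P(x)) + log₂(2)
           = log₂(2) - H(P)

H(P) = -Σ P(x) log₂(P(x)):
  -P(1)·log₂(P(1)) = -(1/6)·log₂(1/6) = 0.43083
  -P(2)·log₂(P(2)) = -(5/6)·log₂(5/6) = 0.21920
H(P) = 0.43083 + 0.21920 = 0.65003 bits

log₂(2) = 1.00000 bits

D_KL(P||U) = 1.00000 - 0.65003 = 0.34997 ≈ 0.3500 bits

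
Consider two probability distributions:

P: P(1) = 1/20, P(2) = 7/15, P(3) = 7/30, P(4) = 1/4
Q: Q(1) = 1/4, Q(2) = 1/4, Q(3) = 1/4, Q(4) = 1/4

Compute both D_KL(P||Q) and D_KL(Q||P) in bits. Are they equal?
D_KL(P||Q) = 0.2809 bits, D_KL(Q||P) = 0.3802 bits. No, they are not equal.

D_KL(P||Q) = Σ P(x) log₂(P(x)/Q(x))

Computing term by term:
  P(1)·log₂(P(1)/Q(1)) = (1/20)·log₂((1/20)/(1/4)) = -0.11610
  P(2)·log₂(P(2)/Q(2)) = (7/15)·log₂((7/15)/(1/4)) = 0.42022
  P(3)·log₂(P(3)/Q(3)) = (7/30)·log₂((7/30)/(1/4)) = -0.02322
  P(4)·log₂(P(4)/Q(4)) = (1/4)·log₂((1/4)/(1/4)) = 0.00000

D_KL(P||Q) = -0.11610 + 0.42022 - 0.02322 + 0.00000 = 0.28090 ≈ 0.2809 bits

D_KL(Q||P) = Σ Q(x) log₂(Q(x)/P(x))

Computing term by term:
  Q(1)·log₂(Q(1)/P(1)) = (1/4)·log₂((1/4)/(1/20)) = 0.58048
  Q(2)·log₂(Q(2)/P(2)) = (1/4)·log₂((1/4)/(7/15)) = -0.22512
  Q(3)·log₂(Q(3)/P(3)) = (1/4)·log₂((1/4)/(7/30)) = 0.02488
  Q(4)·log₂(Q(4)/P(4)) = (1/4)·log₂((1/4)/(1/4)) = 0.00000

D_KL(Q||P) = 0.58048 - 0.22512 + 0.02488 + 0.00000 = 0.38024 ≈ 0.3802 bits

These are NOT equal (difference: 0.0993 bits). KL divergence is asymmetric: D_KL(P||Q) ≠ D_KL(Q||P) in general.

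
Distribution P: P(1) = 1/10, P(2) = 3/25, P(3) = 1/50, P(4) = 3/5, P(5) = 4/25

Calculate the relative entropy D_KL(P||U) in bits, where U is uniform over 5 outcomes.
0.6446 bits

U(i) = 1/5 for all i

D_KL(P||U) = Σ P(x) log₂(P(x) / (1/5))
           = Σ P(x) log₂(P(x)) + log₂(5)
           = log₂(5) - H(P)

H(P) = -Σ P(x) log₂(P(x)):
  -P(1)·log₂(P(1)) = -(1/10)·log₂(1/10) = 0.33219
  -P(2)·log₂(P(2)) = -(3/25)·log₂(3/25) = 0.36707
  -P(3)·log₂(P(3)) = -(1/50)·log₂(1/50) = 0.11288
  -P(4)·log₂(P(4)) = -(3/5)·log₂(3/5) = 0.44218
  -P(5)·log₂(P(5)) = -(4/25)·log₂(4/25) = 0.42302
H(P) = 0.33219 + 0.36707 + 0.11288 + 0.44218 + 0.42302 = 1.67734 bits

log₂(5) = 2.32193 bits

D_KL(P||U) = 2.32193 - 1.67734 = 0.64459 ≈ 0.6446 bits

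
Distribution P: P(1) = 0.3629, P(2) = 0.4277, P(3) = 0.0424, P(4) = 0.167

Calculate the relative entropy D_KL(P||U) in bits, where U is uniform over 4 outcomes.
0.3207 bits

U(i) = 1/4 for all i

D_KL(P||U) = Σ P(x) log₂(P(x) / (1/4))
           = Σ P(x) log₂(P(x)) + log₂(4)
           = log₂(4) - H(P)

H(P) = -Σ P(x) log₂(P(x)):
  -P(1)·log₂(P(1)) = -(0.3629)·log₂(0.3629) = 0.53069
  -P(2)·log₂(P(2)) = -(0.4277)·log₂(0.4277) = 0.52407
  -P(3)·log₂(P(3)) = -(0.0424)·log₂(0.0424) = 0.19334
  -P(4)·log₂(P(4)) = -(0.167)·log₂(0.167) = 0.43121
H(P) = 0.53069 + 0.52407 + 0.19334 + 0.43121 = 1.67931 bits

log₂(4) = 2.00000 bits

D_KL(P||U) = 2.00000 - 1.67931 = 0.32069 ≈ 0.3207 bits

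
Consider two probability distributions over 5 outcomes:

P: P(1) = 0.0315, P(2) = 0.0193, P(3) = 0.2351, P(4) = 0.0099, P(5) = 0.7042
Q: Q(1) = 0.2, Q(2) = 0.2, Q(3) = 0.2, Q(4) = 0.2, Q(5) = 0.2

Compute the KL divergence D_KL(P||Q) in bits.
1.1416 bits

D_KL(P||Q) = Σ P(x) log₂(P(x)/Q(x))

Computing term by term:
  P(1)·log₂(P(1)/Q(1)) = 0.0315·log₂(0.0315/0.2) = -0.08400
  P(2)·log₂(P(2)/Q(2)) = 0.0193·log₂(0.0193/0.2) = -0.06511
  P(3)·log₂(P(3)/Q(3)) = 0.2351·log₂(0.2351/0.2) = 0.05484
  P(4)·log₂(P(4)/Q(4)) = 0.0099·log₂(0.0099/0.2) = -0.04293
  P(5)·log₂(P(5)/Q(5)) = 0.7042·log₂(0.7042/0.2) = 1.27882

D_KL(P||Q) = -0.08400 - 0.06511 + 0.05484 - 0.04293 + 1.27882 = 1.14162 ≈ 1.1416 bits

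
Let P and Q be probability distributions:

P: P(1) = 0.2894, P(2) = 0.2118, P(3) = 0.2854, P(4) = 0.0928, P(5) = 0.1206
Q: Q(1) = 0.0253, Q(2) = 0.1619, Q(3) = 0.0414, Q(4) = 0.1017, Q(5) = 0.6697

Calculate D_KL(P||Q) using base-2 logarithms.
1.5840 bits

D_KL(P||Q) = Σ P(x) log₂(P(x)/Q(x))

Computing term by term:
  P(1)·log₂(P(1)/Q(1)) = 0.2894·log₂(0.2894/0.0253) = 1.01749
  P(2)·log₂(P(2)/Q(2)) = 0.2118·log₂(0.2118/0.1619) = 0.08209
  P(3)·log₂(P(3)/Q(3)) = 0.2854·log₂(0.2854/0.0414) = 0.79492
  P(4)·log₂(P(4)/Q(4)) = 0.0928·log₂(0.0928/0.1017) = -0.01226
  P(5)·log₂(P(5)/Q(5)) = 0.1206·log₂(0.1206/0.6697) = -0.29828

D_KL(P||Q) = 1.01749 + 0.08209 + 0.79492 - 0.01226 - 0.29828 = 1.58396 ≈ 1.5840 bits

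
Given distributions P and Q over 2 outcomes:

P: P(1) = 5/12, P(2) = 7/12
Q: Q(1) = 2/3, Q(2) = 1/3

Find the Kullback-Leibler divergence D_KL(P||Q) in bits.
0.1884 bits

D_KL(P||Q) = Σ P(x) log₂(P(x)/Q(x))

Computing term by term:
  P(1)·log₂(P(1)/Q(1)) = (5/12)·log₂((5/12)/(2/3)) = -0.28253
  P(2)·log₂(P(2)/Q(2)) = (7/12)·log₂((7/12)/(1/3)) = 0.47096

D_KL(P||Q) = -0.28253 + 0.47096 = 0.18843 ≈ 0.1884 bits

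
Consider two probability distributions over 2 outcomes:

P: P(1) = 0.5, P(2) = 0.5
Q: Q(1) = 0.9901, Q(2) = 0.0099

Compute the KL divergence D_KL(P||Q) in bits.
2.3364 bits

D_KL(P||Q) = Σ P(x) log₂(P(x)/Q(x))

Computing term by term:
  P(1)·log₂(P(1)/Q(1)) = 0.5·log₂(0.5/0.9901) = -0.49282
  P(2)·log₂(P(2)/Q(2)) = 0.5·log₂(0.5/0.0099) = 2.82918

D_KL(P||Q) = -0.49282 + 2.82918 = 2.33636 ≈ 2.3364 bits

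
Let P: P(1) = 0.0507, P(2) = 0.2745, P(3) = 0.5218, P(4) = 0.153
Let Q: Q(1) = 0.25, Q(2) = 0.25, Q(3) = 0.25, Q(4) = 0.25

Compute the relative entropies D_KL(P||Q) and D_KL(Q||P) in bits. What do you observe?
D_KL(P||Q) = 0.3659 bits, D_KL(Q||P) = 0.4535 bits. The two directions give different values (D_KL(Q||P) exceeds D_KL(P||Q) by 0.0876 bits): KL divergence is asymmetric.

D_KL(P||Q) = Σ P(x) log₂(P(x)/Q(x))

Computing term by term:
  P(1)·log₂(P(1)/Q(1)) = 0.0507·log₂(0.0507/0.25) = -0.11670
  P(2)·log₂(P(2)/Q(2)) = 0.2745·log₂(0.2745/0.25) = 0.03702
  P(3)·log₂(P(3)/Q(3)) = 0.5218·log₂(0.5218/0.25) = 0.55393
  P(4)·log₂(P(4)/Q(4)) = 0.153·log₂(0.153/0.25) = -0.10838

D_KL(P||Q) = -0.11670 + 0.03702 + 0.55393 - 0.10838 = 0.36587 ≈ 0.3659 bits

D_KL(Q||P) = Σ Q(x) log₂(Q(x)/P(x))

Computing term by term:
  Q(1)·log₂(Q(1)/P(1)) = 0.25·log₂(0.25/0.0507) = 0.57547
  Q(2)·log₂(Q(2)/P(2)) = 0.25·log₂(0.25/0.2745) = -0.03372
  Q(3)·log₂(Q(3)/P(3)) = 0.25·log₂(0.25/0.5218) = -0.26539
  Q(4)·log₂(Q(4)/P(4)) = 0.25·log₂(0.25/0.153) = 0.17710

D_KL(Q||P) = 0.57547 - 0.03372 - 0.26539 + 0.17710 = 0.45346 ≈ 0.4535 bits

These are NOT equal (difference: 0.0876 bits). KL divergence is asymmetric: D_KL(P||Q) ≠ D_KL(Q||P) in general.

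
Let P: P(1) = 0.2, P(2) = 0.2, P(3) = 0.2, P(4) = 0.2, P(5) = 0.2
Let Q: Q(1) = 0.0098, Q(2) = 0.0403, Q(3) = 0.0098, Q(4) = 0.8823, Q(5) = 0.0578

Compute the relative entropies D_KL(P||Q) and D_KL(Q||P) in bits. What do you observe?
D_KL(P||Q) = 2.1326 bits, D_KL(Q||P) = 1.6073 bits. The two directions give different values (D_KL(P||Q) exceeds D_KL(Q||P) by 0.5253 bits): KL divergence is asymmetric.

D_KL(P||Q) = Σ P(x) log₂(P(x)/Q(x))

Computing term by term:
  P(1)·log₂(P(1)/Q(1)) = 0.2·log₂(0.2/0.0098) = 0.87021
  P(2)·log₂(P(2)/Q(2)) = 0.2·log₂(0.2/0.0403) = 0.46223
  P(3)·log₂(P(3)/Q(3)) = 0.2·log₂(0.2/0.0098) = 0.87021
  P(4)·log₂(P(4)/Q(4)) = 0.2·log₂(0.2/0.8823) = -0.42825
  P(5)·log₂(P(5)/Q(5)) = 0.2·log₂(0.2/0.0578) = 0.35817

D_KL(P||Q) = 0.87021 + 0.46223 + 0.87021 - 0.42825 + 0.35817 = 2.13257 ≈ 2.1326 bits

D_KL(Q||P) = Σ Q(x) log₂(Q(x)/P(x))

Computing term by term:
  Q(1)·log₂(Q(1)/P(1)) = 0.0098·log₂(0.0098/0.2) = -0.04264
  Q(2)·log₂(Q(2)/P(2)) = 0.0403·log₂(0.0403/0.2) = -0.09314
  Q(3)·log₂(Q(3)/P(3)) = 0.0098·log₂(0.0098/0.2) = -0.04264
  Q(4)·log₂(Q(4)/P(4)) = 0.8823·log₂(0.8823/0.2) = 1.88924
  Q(5)·log₂(Q(5)/P(5)) = 0.0578·log₂(0.0578/0.2) = -0.10351

D_KL(Q||P) = -0.04264 - 0.09314 - 0.04264 + 1.88924 - 0.10351 = 1.60731 ≈ 1.6073 bits

These are NOT equal (difference: 0.5253 bits). KL divergence is asymmetric: D_KL(P||Q) ≠ D_KL(Q||P) in general.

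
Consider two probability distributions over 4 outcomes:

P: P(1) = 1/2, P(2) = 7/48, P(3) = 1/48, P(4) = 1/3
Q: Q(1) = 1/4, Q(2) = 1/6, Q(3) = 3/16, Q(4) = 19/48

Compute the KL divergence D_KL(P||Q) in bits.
0.3232 bits

D_KL(P||Q) = Σ P(x) log₂(P(x)/Q(x))

Computing term by term:
  P(1)·log₂(P(1)/Q(1)) = (1/2)·log₂((1/2)/(1/4)) = 0.50000
  P(2)·log₂(P(2)/Q(2)) = (7/48)·log₂((7/48)/(1/6)) = -0.02809
  P(3)·log₂(P(3)/Q(3)) = (1/48)·log₂((1/48)/(3/16)) = -0.06604
  P(4)·log₂(P(4)/Q(4)) = (1/3)·log₂((1/3)/(19/48)) = -0.08264

D_KL(P||Q) = 0.50000 - 0.02809 - 0.06604 - 0.08264 = 0.32323 ≈ 0.3232 bits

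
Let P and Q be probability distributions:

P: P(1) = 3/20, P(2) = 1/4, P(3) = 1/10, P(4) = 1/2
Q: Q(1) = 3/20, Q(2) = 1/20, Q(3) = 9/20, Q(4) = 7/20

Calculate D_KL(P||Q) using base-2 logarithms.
0.6208 bits

D_KL(P||Q) = Σ P(x) log₂(P(x)/Q(x))

Computing term by term:
  P(1)·log₂(P(1)/Q(1)) = (3/20)·log₂((3/20)/(3/20)) = 0.00000
  P(2)·log₂(P(2)/Q(2)) = (1/4)·log₂((1/4)/(1/20)) = 0.58048
  P(3)·log₂(P(3)/Q(3)) = (1/10)·log₂((1/10)/(9/20)) = -0.21699
  P(4)·log₂(P(4)/Q(4)) = (1/2)·log₂((1/2)/(7/20)) = 0.25729

D_KL(P||Q) = 0.00000 + 0.58048 - 0.21699 + 0.25729 = 0.62078 ≈ 0.6208 bits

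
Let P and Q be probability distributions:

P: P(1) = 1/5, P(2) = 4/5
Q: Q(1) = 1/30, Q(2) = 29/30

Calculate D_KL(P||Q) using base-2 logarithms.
0.2986 bits

D_KL(P||Q) = Σ P(x) log₂(P(x)/Q(x))

Computing term by term:
  P(1)·log₂(P(1)/Q(1)) = (1/5)·log₂((1/5)/(1/30)) = 0.51699
  P(2)·log₂(P(2)/Q(2)) = (4/5)·log₂((4/5)/(29/30)) = -0.21841

D_KL(P||Q) = 0.51699 - 0.21841 = 0.29858 ≈ 0.2986 bits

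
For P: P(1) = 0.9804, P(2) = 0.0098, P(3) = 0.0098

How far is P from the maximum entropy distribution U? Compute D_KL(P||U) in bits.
1.4262 bits

U(i) = 1/3 for all i

D_KL(P||U) = Σ P(x) log₂(P(x) / (1/3))
           = Σ P(x) log₂(P(x)) + log₂(3)
           = log₂(3) - H(P)

H(P) = -Σ P(x) log₂(P(x)):
  -P(1)·log₂(P(1)) = -(0.9804)·log₂(0.9804) = 0.02800
  -P(2)·log₂(P(2)) = -(0.0098)·log₂(0.0098) = 0.06540
  -P(3)·log₂(P(3)) = -(0.0098)·log₂(0.0098) = 0.06540
H(P) = 0.02800 + 0.06540 + 0.06540 = 0.15880 bits

log₂(3) = 1.58496 bits

D_KL(P||U) = 1.58496 - 0.15880 = 1.42616 ≈ 1.4262 bits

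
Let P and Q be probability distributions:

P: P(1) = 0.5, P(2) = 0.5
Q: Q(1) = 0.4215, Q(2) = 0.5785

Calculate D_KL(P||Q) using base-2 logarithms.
0.0180 bits

D_KL(P||Q) = Σ P(x) log₂(P(x)/Q(x))

Computing term by term:
  P(1)·log₂(P(1)/Q(1)) = 0.5·log₂(0.5/0.4215) = 0.12320
  P(2)·log₂(P(2)/Q(2)) = 0.5·log₂(0.5/0.5785) = -0.10519

D_KL(P||Q) = 0.12320 - 0.10519 = 0.01801 ≈ 0.0180 bits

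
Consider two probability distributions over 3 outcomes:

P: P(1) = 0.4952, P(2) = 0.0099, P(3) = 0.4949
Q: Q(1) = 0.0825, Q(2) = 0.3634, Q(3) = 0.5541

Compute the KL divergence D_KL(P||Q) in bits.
1.1482 bits

D_KL(P||Q) = Σ P(x) log₂(P(x)/Q(x))

Computing term by term:
  P(1)·log₂(P(1)/Q(1)) = 0.4952·log₂(0.4952/0.0825) = 1.28036
  P(2)·log₂(P(2)/Q(2)) = 0.0099·log₂(0.0099/0.3634) = -0.05146
  P(3)·log₂(P(3)/Q(3)) = 0.4949·log₂(0.4949/0.5541) = -0.08067

D_KL(P||Q) = 1.28036 - 0.05146 - 0.08067 = 1.14823 ≈ 1.1482 bits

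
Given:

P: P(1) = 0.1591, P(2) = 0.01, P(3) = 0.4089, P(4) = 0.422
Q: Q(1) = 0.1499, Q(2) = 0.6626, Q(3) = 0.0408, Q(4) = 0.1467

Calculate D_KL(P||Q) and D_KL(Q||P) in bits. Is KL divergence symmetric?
D_KL(P||Q) = 1.9561 bits, D_KL(Q||P) = 3.6366 bits. No, KL divergence is not symmetric.

D_KL(P||Q) = Σ P(x) log₂(P(x)/Q(x))

Computing term by term:
  P(1)·log₂(P(1)/Q(1)) = 0.1591·log₂(0.1591/0.1499) = 0.01367
  P(2)·log₂(P(2)/Q(2)) = 0.01·log₂(0.01/0.6626) = -0.06050
  P(3)·log₂(P(3)/Q(3)) = 0.4089·log₂(0.4089/0.0408) = 1.35964
  P(4)·log₂(P(4)/Q(4)) = 0.422·log₂(0.422/0.1467) = 0.64329

D_KL(P||Q) = 0.01367 - 0.06050 + 1.35964 + 0.64329 = 1.95610 ≈ 1.9561 bits

D_KL(Q||P) = Σ Q(x) log₂(Q(x)/P(x))

Computing term by term:
  Q(1)·log₂(Q(1)/P(1)) = 0.1499·log₂(0.1499/0.1591) = -0.01288
  Q(2)·log₂(Q(2)/P(2)) = 0.6626·log₂(0.6626/0.01) = 4.00877
  Q(3)·log₂(Q(3)/P(3)) = 0.0408·log₂(0.0408/0.4089) = -0.13566
  Q(4)·log₂(Q(4)/P(4)) = 0.1467·log₂(0.1467/0.422) = -0.22363

D_KL(Q||P) = -0.01288 + 4.00877 - 0.13566 - 0.22363 = 3.63660 ≈ 3.6366 bits

These are NOT equal (difference: 1.6805 bits). KL divergence is asymmetric: D_KL(P||Q) ≠ D_KL(Q||P) in general.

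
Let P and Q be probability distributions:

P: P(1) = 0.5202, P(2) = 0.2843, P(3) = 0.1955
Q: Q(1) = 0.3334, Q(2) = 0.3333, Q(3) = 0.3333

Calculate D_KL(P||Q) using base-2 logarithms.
0.1182 bits

D_KL(P||Q) = Σ P(x) log₂(P(x)/Q(x))

Computing term by term:
  P(1)·log₂(P(1)/Q(1)) = 0.5202·log₂(0.5202/0.3334) = 0.33387
  P(2)·log₂(P(2)/Q(2)) = 0.2843·log₂(0.2843/0.3333) = -0.06522
  P(3)·log₂(P(3)/Q(3)) = 0.1955·log₂(0.1955/0.3333) = -0.15047

D_KL(P||Q) = 0.33387 - 0.06522 - 0.15047 = 0.11818 ≈ 0.1182 bits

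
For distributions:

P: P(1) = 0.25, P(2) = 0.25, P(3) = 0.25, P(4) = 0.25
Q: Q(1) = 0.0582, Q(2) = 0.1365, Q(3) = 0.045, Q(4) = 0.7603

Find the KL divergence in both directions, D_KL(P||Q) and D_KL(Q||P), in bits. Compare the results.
D_KL(P||Q) = 0.9613 bits, D_KL(Q||P) = 0.8671 bits. D_KL(P||Q) is larger than D_KL(Q||P) by 0.0942 bits; the two directions differ.

D_KL(P||Q) = Σ P(x) log₂(P(x)/Q(x))

Computing term by term:
  P(1)·log₂(P(1)/Q(1)) = 0.25·log₂(0.25/0.0582) = 0.52571
  P(2)·log₂(P(2)/Q(2)) = 0.25·log₂(0.25/0.1365) = 0.21826
  P(3)·log₂(P(3)/Q(3)) = 0.25·log₂(0.25/0.045) = 0.61848
  P(4)·log₂(P(4)/Q(4)) = 0.25·log₂(0.25/0.7603) = -0.40116

D_KL(P||Q) = 0.52571 + 0.21826 + 0.61848 - 0.40116 = 0.96129 ≈ 0.9613 bits

D_KL(Q||P) = Σ Q(x) log₂(Q(x)/P(x))

Computing term by term:
  Q(1)·log₂(Q(1)/P(1)) = 0.0582·log₂(0.0582/0.25) = -0.12239
  Q(2)·log₂(Q(2)/P(2)) = 0.1365·log₂(0.1365/0.25) = -0.11917
  Q(3)·log₂(Q(3)/P(3)) = 0.045·log₂(0.045/0.25) = -0.11133
  Q(4)·log₂(Q(4)/P(4)) = 0.7603·log₂(0.7603/0.25) = 1.22001

D_KL(Q||P) = -0.12239 - 0.11917 - 0.11133 + 1.22001 = 0.86712 ≈ 0.8671 bits

These are NOT equal (difference: 0.0942 bits). KL divergence is asymmetric: D_KL(P||Q) ≠ D_KL(Q||P) in general.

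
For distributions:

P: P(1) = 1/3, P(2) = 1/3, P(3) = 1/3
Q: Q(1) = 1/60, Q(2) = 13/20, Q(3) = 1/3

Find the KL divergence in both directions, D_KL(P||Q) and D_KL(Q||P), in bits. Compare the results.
D_KL(P||Q) = 1.1195 bits, D_KL(Q||P) = 0.5542 bits. D_KL(P||Q) is larger than D_KL(Q||P) by 0.5653 bits; the two directions differ.

D_KL(P||Q) = Σ P(x) log₂(P(x)/Q(x))

Computing term by term:
  P(1)·log₂(P(1)/Q(1)) = (1/3)·log₂((1/3)/(1/60)) = 1.44064
  P(2)·log₂(P(2)/Q(2)) = (1/3)·log₂((1/3)/(13/20)) = -0.32116
  P(3)·log₂(P(3)/Q(3)) = (1/3)·log₂((1/3)/(1/3)) = 0.00000

D_KL(P||Q) = 1.44064 - 0.32116 + 0.00000 = 1.11948 ≈ 1.1195 bits

D_KL(Q||P) = Σ Q(x) log₂(Q(x)/P(x))

Computing term by term:
  Q(1)·log₂(Q(1)/P(1)) = (1/60)·log₂((1/60)/(1/3)) = -0.07203
  Q(2)·log₂(Q(2)/P(2)) = (13/20)·log₂((13/20)/(1/3)) = 0.62626
  Q(3)·log₂(Q(3)/P(3)) = (1/3)·log₂((1/3)/(1/3)) = 0.00000

D_KL(Q||P) = -0.07203 + 0.62626 + 0.00000 = 0.55423 ≈ 0.5542 bits

These are NOT equal (difference: 0.5653 bits). KL divergence is asymmetric: D_KL(P||Q) ≠ D_KL(Q||P) in general.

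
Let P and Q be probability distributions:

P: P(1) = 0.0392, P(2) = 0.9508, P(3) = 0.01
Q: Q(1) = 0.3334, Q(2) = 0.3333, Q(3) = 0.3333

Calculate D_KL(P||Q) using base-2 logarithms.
1.2663 bits

D_KL(P||Q) = Σ P(x) log₂(P(x)/Q(x))

Computing term by term:
  P(1)·log₂(P(1)/Q(1)) = 0.0392·log₂(0.0392/0.3334) = -0.12106
  P(2)·log₂(P(2)/Q(2)) = 0.9508·log₂(0.9508/0.3333) = 1.43791
  P(3)·log₂(P(3)/Q(3)) = 0.01·log₂(0.01/0.3333) = -0.05059

D_KL(P||Q) = -0.12106 + 1.43791 - 0.05059 = 1.26626 ≈ 1.2663 bits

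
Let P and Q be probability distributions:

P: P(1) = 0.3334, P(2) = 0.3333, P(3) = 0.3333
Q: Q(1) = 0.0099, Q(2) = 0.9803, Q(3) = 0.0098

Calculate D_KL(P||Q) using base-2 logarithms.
2.8686 bits

D_KL(P||Q) = Σ P(x) log₂(P(x)/Q(x))

Computing term by term:
  P(1)·log₂(P(1)/Q(1)) = 0.3334·log₂(0.3334/0.0099) = 1.69157
  P(2)·log₂(P(2)/Q(2)) = 0.3333·log₂(0.3333/0.9803) = -0.51875
  P(3)·log₂(P(3)/Q(3)) = 0.3333·log₂(0.3333/0.0098) = 1.69580

D_KL(P||Q) = 1.69157 - 0.51875 + 1.69580 = 2.86862 ≈ 2.8686 bits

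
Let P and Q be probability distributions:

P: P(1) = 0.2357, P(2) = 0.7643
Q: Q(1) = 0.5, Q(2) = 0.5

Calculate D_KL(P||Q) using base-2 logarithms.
0.2122 bits

D_KL(P||Q) = Σ P(x) log₂(P(x)/Q(x))

Computing term by term:
  P(1)·log₂(P(1)/Q(1)) = 0.2357·log₂(0.2357/0.5) = -0.25573
  P(2)·log₂(P(2)/Q(2)) = 0.7643·log₂(0.7643/0.5) = 0.46791

D_KL(P||Q) = -0.25573 + 0.46791 = 0.21218 ≈ 0.2122 bits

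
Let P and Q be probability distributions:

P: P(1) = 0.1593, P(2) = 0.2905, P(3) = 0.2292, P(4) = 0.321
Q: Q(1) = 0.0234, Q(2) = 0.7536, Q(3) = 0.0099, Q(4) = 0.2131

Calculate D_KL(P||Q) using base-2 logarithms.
1.2700 bits

D_KL(P||Q) = Σ P(x) log₂(P(x)/Q(x))

Computing term by term:
  P(1)·log₂(P(1)/Q(1)) = 0.1593·log₂(0.1593/0.0234) = 0.44081
  P(2)·log₂(P(2)/Q(2)) = 0.2905·log₂(0.2905/0.7536) = -0.39951
  P(3)·log₂(P(3)/Q(3)) = 0.2292·log₂(0.2292/0.0099) = 1.03897
  P(4)·log₂(P(4)/Q(4)) = 0.321·log₂(0.321/0.2131) = 0.18972

D_KL(P||Q) = 0.44081 - 0.39951 + 1.03897 + 0.18972 = 1.26999 ≈ 1.2700 bits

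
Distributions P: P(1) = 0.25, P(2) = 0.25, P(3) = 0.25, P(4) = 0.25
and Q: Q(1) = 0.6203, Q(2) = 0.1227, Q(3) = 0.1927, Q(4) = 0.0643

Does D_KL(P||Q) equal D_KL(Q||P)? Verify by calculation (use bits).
D_KL(P||Q) = 0.5126 bits, D_KL(Q||P) = 0.4889 bits. No — D_KL(P||Q) ≠ D_KL(Q||P) for this pair.

D_KL(P||Q) = Σ P(x) log₂(P(x)/Q(x))

Computing term by term:
  P(1)·log₂(P(1)/Q(1)) = 0.25·log₂(0.25/0.6203) = -0.32776
  P(2)·log₂(P(2)/Q(2)) = 0.25·log₂(0.25/0.1227) = 0.25670
  P(3)·log₂(P(3)/Q(3)) = 0.25·log₂(0.25/0.1927) = 0.09389
  P(4)·log₂(P(4)/Q(4)) = 0.25·log₂(0.25/0.0643) = 0.48976

D_KL(P||Q) = -0.32776 + 0.25670 + 0.09389 + 0.48976 = 0.51259 ≈ 0.5126 bits

D_KL(Q||P) = Σ Q(x) log₂(Q(x)/P(x))

Computing term by term:
  Q(1)·log₂(Q(1)/P(1)) = 0.6203·log₂(0.6203/0.25) = 0.81324
  Q(2)·log₂(Q(2)/P(2)) = 0.1227·log₂(0.1227/0.25) = -0.12599
  Q(3)·log₂(Q(3)/P(3)) = 0.1927·log₂(0.1927/0.25) = -0.07237
  Q(4)·log₂(Q(4)/P(4)) = 0.0643·log₂(0.0643/0.25) = -0.12597

D_KL(Q||P) = 0.81324 - 0.12599 - 0.07237 - 0.12597 = 0.48891 ≈ 0.4889 bits

These are NOT equal (difference: 0.0237 bits). KL divergence is asymmetric: D_KL(P||Q) ≠ D_KL(Q||P) in general.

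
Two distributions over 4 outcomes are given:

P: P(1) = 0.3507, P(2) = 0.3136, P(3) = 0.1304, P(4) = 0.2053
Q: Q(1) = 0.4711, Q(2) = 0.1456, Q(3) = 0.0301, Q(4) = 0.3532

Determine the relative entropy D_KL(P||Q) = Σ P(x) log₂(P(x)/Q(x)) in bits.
0.3129 bits

D_KL(P||Q) = Σ P(x) log₂(P(x)/Q(x))

Computing term by term:
  P(1)·log₂(P(1)/Q(1)) = 0.3507·log₂(0.3507/0.4711) = -0.14933
  P(2)·log₂(P(2)/Q(2)) = 0.3136·log₂(0.3136/0.1456) = 0.34713
  P(3)·log₂(P(3)/Q(3)) = 0.1304·log₂(0.1304/0.0301) = 0.27581
  P(4)·log₂(P(4)/Q(4)) = 0.2053·log₂(0.2053/0.3532) = -0.16070

D_KL(P||Q) = -0.14933 + 0.34713 + 0.27581 - 0.16070 = 0.31291 ≈ 0.3129 bits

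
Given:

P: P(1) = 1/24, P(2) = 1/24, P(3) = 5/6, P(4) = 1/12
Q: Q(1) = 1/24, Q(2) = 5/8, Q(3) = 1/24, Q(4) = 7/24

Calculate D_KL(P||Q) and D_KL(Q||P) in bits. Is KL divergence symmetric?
D_KL(P||Q) = 3.2882 bits, D_KL(Q||P) = 2.7889 bits. No, KL divergence is not symmetric.

D_KL(P||Q) = Σ P(x) log₂(P(x)/Q(x))

Computing term by term:
  P(1)·log₂(P(1)/Q(1)) = (1/24)·log₂((1/24)/(1/24)) = 0.00000
  P(2)·log₂(P(2)/Q(2)) = (1/24)·log₂((1/24)/(5/8)) = -0.16279
  P(3)·log₂(P(3)/Q(3)) = (5/6)·log₂((5/6)/(1/24)) = 3.60161
  P(4)·log₂(P(4)/Q(4)) = (1/12)·log₂((1/12)/(7/24)) = -0.15061

D_KL(P||Q) = 0.00000 - 0.16279 + 3.60161 - 0.15061 = 3.28821 ≈ 3.2882 bits

D_KL(Q||P) = Σ Q(x) log₂(Q(x)/P(x))

Computing term by term:
  Q(1)·log₂(Q(1)/P(1)) = (1/24)·log₂((1/24)/(1/24)) = 0.00000
  Q(2)·log₂(Q(2)/P(2)) = (5/8)·log₂((5/8)/(1/24)) = 2.44181
  Q(3)·log₂(Q(3)/P(3)) = (1/24)·log₂((1/24)/(5/6)) = -0.18008
  Q(4)·log₂(Q(4)/P(4)) = (7/24)·log₂((7/24)/(1/12)) = 0.52715

D_KL(Q||P) = 0.00000 + 2.44181 - 0.18008 + 0.52715 = 2.78888 ≈ 2.7889 bits

These are NOT equal (difference: 0.4993 bits). KL divergence is asymmetric: D_KL(P||Q) ≠ D_KL(Q||P) in general.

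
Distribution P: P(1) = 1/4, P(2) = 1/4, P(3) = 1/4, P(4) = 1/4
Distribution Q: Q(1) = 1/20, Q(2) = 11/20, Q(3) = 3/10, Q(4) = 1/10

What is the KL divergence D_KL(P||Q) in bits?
0.5608 bits

D_KL(P||Q) = Σ P(x) log₂(P(x)/Q(x))

Computing term by term:
  P(1)·log₂(P(1)/Q(1)) = (1/4)·log₂((1/4)/(1/20)) = 0.58048
  P(2)·log₂(P(2)/Q(2)) = (1/4)·log₂((1/4)/(11/20)) = -0.28438
  P(3)·log₂(P(3)/Q(3)) = (1/4)·log₂((1/4)/(3/10)) = -0.06576
  P(4)·log₂(P(4)/Q(4)) = (1/4)·log₂((1/4)/(1/10)) = 0.33048

D_KL(P||Q) = 0.58048 - 0.28438 - 0.06576 + 0.33048 = 0.56082 ≈ 0.5608 bits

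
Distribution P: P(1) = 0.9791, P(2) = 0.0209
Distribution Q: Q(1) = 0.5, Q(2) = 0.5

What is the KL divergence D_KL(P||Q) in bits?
0.8535 bits

D_KL(P||Q) = Σ P(x) log₂(P(x)/Q(x))

Computing term by term:
  P(1)·log₂(P(1)/Q(1)) = 0.9791·log₂(0.9791/0.5) = 0.94926
  P(2)·log₂(P(2)/Q(2)) = 0.0209·log₂(0.0209/0.5) = -0.09573

D_KL(P||Q) = 0.94926 - 0.09573 = 0.85353 ≈ 0.8535 bits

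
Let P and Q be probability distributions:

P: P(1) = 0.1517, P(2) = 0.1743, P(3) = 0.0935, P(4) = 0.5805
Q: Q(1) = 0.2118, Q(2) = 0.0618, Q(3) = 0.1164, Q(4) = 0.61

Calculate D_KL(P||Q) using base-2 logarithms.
0.1166 bits

D_KL(P||Q) = Σ P(x) log₂(P(x)/Q(x))

Computing term by term:
  P(1)·log₂(P(1)/Q(1)) = 0.1517·log₂(0.1517/0.2118) = -0.07304
  P(2)·log₂(P(2)/Q(2)) = 0.1743·log₂(0.1743/0.0618) = 0.26073
  P(3)·log₂(P(3)/Q(3)) = 0.0935·log₂(0.0935/0.1164) = -0.02955
  P(4)·log₂(P(4)/Q(4)) = 0.5805·log₂(0.5805/0.61) = -0.04151

D_KL(P||Q) = -0.07304 + 0.26073 - 0.02955 - 0.04151 = 0.11663 ≈ 0.1166 bits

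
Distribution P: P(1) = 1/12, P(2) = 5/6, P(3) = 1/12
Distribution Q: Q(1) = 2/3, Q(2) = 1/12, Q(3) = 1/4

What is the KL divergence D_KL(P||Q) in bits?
2.3862 bits

D_KL(P||Q) = Σ P(x) log₂(P(x)/Q(x))

Computing term by term:
  P(1)·log₂(P(1)/Q(1)) = (1/12)·log₂((1/12)/(2/3)) = -0.25000
  P(2)·log₂(P(2)/Q(2)) = (5/6)·log₂((5/6)/(1/12)) = 2.76827
  P(3)·log₂(P(3)/Q(3)) = (1/12)·log₂((1/12)/(1/4)) = -0.13208

D_KL(P||Q) = -0.25000 + 2.76827 - 0.13208 = 2.38619 ≈ 2.3862 bits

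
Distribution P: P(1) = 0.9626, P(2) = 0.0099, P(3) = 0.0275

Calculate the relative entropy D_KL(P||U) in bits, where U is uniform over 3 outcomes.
1.3235 bits

U(i) = 1/3 for all i

D_KL(P||U) = Σ P(x) log₂(P(x) / (1/3))
           = Σ P(x) log₂(P(x)) + log₂(3)
           = log₂(3) - H(P)

H(P) = -Σ P(x) log₂(P(x)):
  -P(1)·log₂(P(1)) = -(0.9626)·log₂(0.9626) = 0.05293
  -P(2)·log₂(P(2)) = -(0.0099)·log₂(0.0099) = 0.06592
  -P(3)·log₂(P(3)) = -(0.0275)·log₂(0.0275) = 0.14257
H(P) = 0.05293 + 0.06592 + 0.14257 = 0.26142 bits

log₂(3) = 1.58496 bits

D_KL(P||U) = 1.58496 - 0.26142 = 1.32354 ≈ 1.3235 bits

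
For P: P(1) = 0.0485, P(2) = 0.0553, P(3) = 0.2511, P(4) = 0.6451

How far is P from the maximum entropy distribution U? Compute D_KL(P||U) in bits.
0.6487 bits

U(i) = 1/4 for all i

D_KL(P||U) = Σ P(x) log₂(P(x) / (1/4))
           = Σ P(x) log₂(P(x)) + log₂(4)
           = log₂(4) - H(P)

H(P) = -Σ P(x) log₂(P(x)):
  -P(1)·log₂(P(1)) = -(0.0485)·log₂(0.0485) = 0.21174
  -P(2)·log₂(P(2)) = -(0.0553)·log₂(0.0553) = 0.23096
  -P(3)·log₂(P(3)) = -(0.2511)·log₂(0.2511) = 0.50061
  -P(4)·log₂(P(4)) = -(0.6451)·log₂(0.6451) = 0.40796
H(P) = 0.21174 + 0.23096 + 0.50061 + 0.40796 = 1.35127 bits

log₂(4) = 2.00000 bits

D_KL(P||U) = 2.00000 - 1.35127 = 0.64873 ≈ 0.6487 bits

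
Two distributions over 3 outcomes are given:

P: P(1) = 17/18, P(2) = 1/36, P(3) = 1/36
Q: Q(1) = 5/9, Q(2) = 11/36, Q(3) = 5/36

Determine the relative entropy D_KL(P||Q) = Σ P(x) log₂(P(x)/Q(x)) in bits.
0.5624 bits

D_KL(P||Q) = Σ P(x) log₂(P(x)/Q(x))

Computing term by term:
  P(1)·log₂(P(1)/Q(1)) = (17/18)·log₂((17/18)/(5/9)) = 0.72301
  P(2)·log₂(P(2)/Q(2)) = (1/36)·log₂((1/36)/(11/36)) = -0.09610
  P(3)·log₂(P(3)/Q(3)) = (1/36)·log₂((1/36)/(5/36)) = -0.06450

D_KL(P||Q) = 0.72301 - 0.09610 - 0.06450 = 0.56241 ≈ 0.5624 bits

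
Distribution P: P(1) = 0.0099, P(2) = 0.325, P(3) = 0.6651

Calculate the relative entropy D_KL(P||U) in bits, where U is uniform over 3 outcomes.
0.6007 bits

U(i) = 1/3 for all i

D_KL(P||U) = Σ P(x) log₂(P(x) / (1/3))
           = Σ P(x) log₂(P(x)) + log₂(3)
           = log₂(3) - H(P)

H(P) = -Σ P(x) log₂(P(x)):
  -P(1)·log₂(P(1)) = -(0.0099)·log₂(0.0099) = 0.06592
  -P(2)·log₂(P(2)) = -(0.325)·log₂(0.325) = 0.52698
  -P(3)·log₂(P(3)) = -(0.6651)·log₂(0.6651) = 0.39132
H(P) = 0.06592 + 0.52698 + 0.39132 = 0.98422 bits

log₂(3) = 1.58496 bits

D_KL(P||U) = 1.58496 - 0.98422 = 0.60074 ≈ 0.6007 bits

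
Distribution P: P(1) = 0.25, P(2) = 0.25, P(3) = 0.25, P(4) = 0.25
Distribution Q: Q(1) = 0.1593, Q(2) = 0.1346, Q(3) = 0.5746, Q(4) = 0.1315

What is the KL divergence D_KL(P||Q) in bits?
0.3174 bits

D_KL(P||Q) = Σ P(x) log₂(P(x)/Q(x))

Computing term by term:
  P(1)·log₂(P(1)/Q(1)) = 0.25·log₂(0.25/0.1593) = 0.16255
  P(2)·log₂(P(2)/Q(2)) = 0.25·log₂(0.25/0.1346) = 0.22331
  P(3)·log₂(P(3)/Q(3)) = 0.25·log₂(0.25/0.5746) = -0.30016
  P(4)·log₂(P(4)/Q(4)) = 0.25·log₂(0.25/0.1315) = 0.23172

D_KL(P||Q) = 0.16255 + 0.22331 - 0.30016 + 0.23172 = 0.31742 ≈ 0.3174 bits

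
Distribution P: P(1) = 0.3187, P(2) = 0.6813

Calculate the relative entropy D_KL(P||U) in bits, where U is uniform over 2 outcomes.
0.0970 bits

U(i) = 1/2 for all i

D_KL(P||U) = Σ P(x) log₂(P(x) / (1/2))
           = Σ P(x) log₂(P(x)) + log₂(2)
           = log₂(2) - H(P)

H(P) = -Σ P(x) log₂(P(x)):
  -P(1)·log₂(P(1)) = -(0.3187)·log₂(0.3187) = 0.52577
  -P(2)·log₂(P(2)) = -(0.6813)·log₂(0.6813) = 0.37719
H(P) = 0.52577 + 0.37719 = 0.90296 bits

log₂(2) = 1.00000 bits

D_KL(P||U) = 1.00000 - 0.90296 = 0.09704 ≈ 0.0970 bits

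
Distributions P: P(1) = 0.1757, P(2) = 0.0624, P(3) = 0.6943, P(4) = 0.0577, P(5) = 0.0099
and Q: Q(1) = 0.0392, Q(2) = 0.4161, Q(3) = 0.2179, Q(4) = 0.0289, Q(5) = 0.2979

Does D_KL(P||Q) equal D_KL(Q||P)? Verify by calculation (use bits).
D_KL(P||Q) = 1.3792 bits, D_KL(Q||P) = 2.1241 bits. No — D_KL(P||Q) ≠ D_KL(Q||P) for this pair.

D_KL(P||Q) = Σ P(x) log₂(P(x)/Q(x))

Computing term by term:
  P(1)·log₂(P(1)/Q(1)) = 0.1757·log₂(0.1757/0.0392) = 0.38025
  P(2)·log₂(P(2)/Q(2)) = 0.0624·log₂(0.0624/0.4161) = -0.17081
  P(3)·log₂(P(3)/Q(3)) = 0.6943·log₂(0.6943/0.2179) = 1.16080
  P(4)·log₂(P(4)/Q(4)) = 0.0577·log₂(0.0577/0.0289) = 0.05756
  P(5)·log₂(P(5)/Q(5)) = 0.0099·log₂(0.0099/0.2979) = -0.04862

D_KL(P||Q) = 0.38025 - 0.17081 + 1.16080 + 0.05756 - 0.04862 = 1.37918 ≈ 1.3792 bits

D_KL(Q||P) = Σ Q(x) log₂(Q(x)/P(x))

Computing term by term:
  Q(1)·log₂(Q(1)/P(1)) = 0.0392·log₂(0.0392/0.1757) = -0.08484
  Q(2)·log₂(Q(2)/P(2)) = 0.4161·log₂(0.4161/0.0624) = 1.13900
  Q(3)·log₂(Q(3)/P(3)) = 0.2179·log₂(0.2179/0.6943) = -0.36431
  Q(4)·log₂(Q(4)/P(4)) = 0.0289·log₂(0.0289/0.0577) = -0.02883
  Q(5)·log₂(Q(5)/P(5)) = 0.2979·log₂(0.2979/0.0099) = 1.46306

D_KL(Q||P) = -0.08484 + 1.13900 - 0.36431 - 0.02883 + 1.46306 = 2.12408 ≈ 2.1241 bits

These are NOT equal (difference: 0.7449 bits). KL divergence is asymmetric: D_KL(P||Q) ≠ D_KL(Q||P) in general.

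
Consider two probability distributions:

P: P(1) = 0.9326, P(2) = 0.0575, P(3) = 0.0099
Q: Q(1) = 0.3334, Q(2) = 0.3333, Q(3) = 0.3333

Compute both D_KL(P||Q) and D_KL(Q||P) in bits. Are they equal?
D_KL(P||Q) = 1.1880 bits, D_KL(Q||P) = 2.0411 bits. No, they are not equal.

D_KL(P||Q) = Σ P(x) log₂(P(x)/Q(x))

Computing term by term:
  P(1)·log₂(P(1)/Q(1)) = 0.9326·log₂(0.9326/0.3334) = 1.38398
  P(2)·log₂(P(2)/Q(2)) = 0.0575·log₂(0.0575/0.3333) = -0.14577
  P(3)·log₂(P(3)/Q(3)) = 0.0099·log₂(0.0099/0.3333) = -0.05023

D_KL(P||Q) = 1.38398 - 0.14577 - 0.05023 = 1.18798 ≈ 1.1880 bits

D_KL(Q||P) = Σ Q(x) log₂(Q(x)/P(x))

Computing term by term:
  Q(1)·log₂(Q(1)/P(1)) = 0.3334·log₂(0.3334/0.9326) = -0.49477
  Q(2)·log₂(Q(2)/P(2)) = 0.3333·log₂(0.3333/0.0575) = 0.84498
  Q(3)·log₂(Q(3)/P(3)) = 0.3333·log₂(0.3333/0.0099) = 1.69091

D_KL(Q||P) = -0.49477 + 0.84498 + 1.69091 = 2.04112 ≈ 2.0411 bits

These are NOT equal (difference: 0.8531 bits). KL divergence is asymmetric: D_KL(P||Q) ≠ D_KL(Q||P) in general.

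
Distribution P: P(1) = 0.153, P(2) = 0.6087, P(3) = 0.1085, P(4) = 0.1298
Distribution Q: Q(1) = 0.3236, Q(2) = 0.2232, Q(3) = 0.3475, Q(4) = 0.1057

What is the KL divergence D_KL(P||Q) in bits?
0.5719 bits

D_KL(P||Q) = Σ P(x) log₂(P(x)/Q(x))

Computing term by term:
  P(1)·log₂(P(1)/Q(1)) = 0.153·log₂(0.153/0.3236) = -0.16534
  P(2)·log₂(P(2)/Q(2)) = 0.6087·log₂(0.6087/0.2232) = 0.88103
  P(3)·log₂(P(3)/Q(3)) = 0.1085·log₂(0.1085/0.3475) = -0.18221
  P(4)·log₂(P(4)/Q(4)) = 0.1298·log₂(0.1298/0.1057) = 0.03846

D_KL(P||Q) = -0.16534 + 0.88103 - 0.18221 + 0.03846 = 0.57194 ≈ 0.5719 bits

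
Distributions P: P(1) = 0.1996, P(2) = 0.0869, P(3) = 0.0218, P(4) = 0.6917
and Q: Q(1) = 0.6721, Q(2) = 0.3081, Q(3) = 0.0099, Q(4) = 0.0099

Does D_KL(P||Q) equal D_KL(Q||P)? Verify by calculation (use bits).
D_KL(P||Q) = 3.7543 bits, D_KL(Q||P) = 1.6679 bits. No — D_KL(P||Q) ≠ D_KL(Q||P) for this pair.

D_KL(P||Q) = Σ P(x) log₂(P(x)/Q(x))

Computing term by term:
  P(1)·log₂(P(1)/Q(1)) = 0.1996·log₂(0.1996/0.6721) = -0.34961
  P(2)·log₂(P(2)/Q(2)) = 0.0869·log₂(0.0869/0.3081) = -0.15868
  P(3)·log₂(P(3)/Q(3)) = 0.0218·log₂(0.0218/0.0099) = 0.02483
  P(4)·log₂(P(4)/Q(4)) = 0.6917·log₂(0.6917/0.0099) = 4.23775

D_KL(P||Q) = -0.34961 - 0.15868 + 0.02483 + 4.23775 = 3.75429 ≈ 3.7543 bits

D_KL(Q||P) = Σ Q(x) log₂(Q(x)/P(x))

Computing term by term:
  Q(1)·log₂(Q(1)/P(1)) = 0.6721·log₂(0.6721/0.1996) = 1.17723
  Q(2)·log₂(Q(2)/P(2)) = 0.3081·log₂(0.3081/0.0869) = 0.56258
  Q(3)·log₂(Q(3)/P(3)) = 0.0099·log₂(0.0099/0.0218) = -0.01127
  Q(4)·log₂(Q(4)/P(4)) = 0.0099·log₂(0.0099/0.6917) = -0.06065

D_KL(Q||P) = 1.17723 + 0.56258 - 0.01127 - 0.06065 = 1.66789 ≈ 1.6679 bits

These are NOT equal (difference: 2.0864 bits). KL divergence is asymmetric: D_KL(P||Q) ≠ D_KL(Q||P) in general.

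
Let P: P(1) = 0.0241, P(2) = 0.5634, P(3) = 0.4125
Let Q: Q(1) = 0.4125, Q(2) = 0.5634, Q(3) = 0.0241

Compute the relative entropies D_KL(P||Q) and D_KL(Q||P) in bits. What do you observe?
D_KL(P||Q) = 1.5914 bits, D_KL(Q||P) = 1.5914 bits. The two directions give the same value here, because Q is a self-inverse relabeling of P; in general KL divergence is asymmetric.

D_KL(P||Q) = Σ P(x) log₂(P(x)/Q(x))

Computing term by term:
  P(1)·log₂(P(1)/Q(1)) = 0.0241·log₂(0.0241/0.4125) = -0.09874
  P(2)·log₂(P(2)/Q(2)) = 0.5634·log₂(0.5634/0.5634) = 0.00000
  P(3)·log₂(P(3)/Q(3)) = 0.4125·log₂(0.4125/0.0241) = 1.69013

D_KL(P||Q) = -0.09874 + 0.00000 + 1.69013 = 1.59139 ≈ 1.5914 bits

D_KL(Q||P) = Σ Q(x) log₂(Q(x)/P(x))

Computing term by term:
  Q(1)·log₂(Q(1)/P(1)) = 0.4125·log₂(0.4125/0.0241) = 1.69013
  Q(2)·log₂(Q(2)/P(2)) = 0.5634·log₂(0.5634/0.5634) = 0.00000
  Q(3)·log₂(Q(3)/P(3)) = 0.0241·log₂(0.0241/0.4125) = -0.09874

D_KL(Q||P) = 1.69013 + 0.00000 - 0.09874 = 1.59139 ≈ 1.5914 bits

These ARE equal here. Q is P with outcomes relabeled (Q(1) = P(3), Q(3) = P(1)) by a relabeling that is its own inverse, so the two sums contain exactly the same terms in a different order. This is a special case — KL divergence is not symmetric in general: D_KL(P||Q) ≠ D_KL(Q||P) for most P, Q.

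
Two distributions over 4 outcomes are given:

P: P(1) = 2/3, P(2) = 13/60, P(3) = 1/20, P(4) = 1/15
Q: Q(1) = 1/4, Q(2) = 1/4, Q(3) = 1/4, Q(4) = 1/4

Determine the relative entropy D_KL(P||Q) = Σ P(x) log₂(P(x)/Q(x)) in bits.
0.6554 bits

D_KL(P||Q) = Σ P(x) log₂(P(x)/Q(x))

Computing term by term:
  P(1)·log₂(P(1)/Q(1)) = (2/3)·log₂((2/3)/(1/4)) = 0.94336
  P(2)·log₂(P(2)/Q(2)) = (13/60)·log₂((13/60)/(1/4)) = -0.04473
  P(3)·log₂(P(3)/Q(3)) = (1/20)·log₂((1/20)/(1/4)) = -0.11610
  P(4)·log₂(P(4)/Q(4)) = (1/15)·log₂((1/15)/(1/4)) = -0.12713

D_KL(P||Q) = 0.94336 - 0.04473 - 0.11610 - 0.12713 = 0.65540 ≈ 0.6554 bits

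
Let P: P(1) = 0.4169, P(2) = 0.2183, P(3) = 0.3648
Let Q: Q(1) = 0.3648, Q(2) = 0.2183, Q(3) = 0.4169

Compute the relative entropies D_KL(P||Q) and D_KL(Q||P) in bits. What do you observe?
D_KL(P||Q) = 0.0100 bits, D_KL(Q||P) = 0.0100 bits. The two directions give the same value here, because Q is a self-inverse relabeling of P; in general KL divergence is asymmetric.

D_KL(P||Q) = Σ P(x) log₂(P(x)/Q(x))

Computing term by term:
  P(1)·log₂(P(1)/Q(1)) = 0.4169·log₂(0.4169/0.3648) = 0.08029
  P(2)·log₂(P(2)/Q(2)) = 0.2183·log₂(0.2183/0.2183) = 0.00000
  P(3)·log₂(P(3)/Q(3)) = 0.3648·log₂(0.3648/0.4169) = -0.07026

D_KL(P||Q) = 0.08029 + 0.00000 - 0.07026 = 0.01003 ≈ 0.0100 bits

D_KL(Q||P) = Σ Q(x) log₂(Q(x)/P(x))

Computing term by term:
  Q(1)·log₂(Q(1)/P(1)) = 0.3648·log₂(0.3648/0.4169) = -0.07026
  Q(2)·log₂(Q(2)/P(2)) = 0.2183·log₂(0.2183/0.2183) = 0.00000
  Q(3)·log₂(Q(3)/P(3)) = 0.4169·log₂(0.4169/0.3648) = 0.08029

D_KL(Q||P) = -0.07026 + 0.00000 + 0.08029 = 0.01003 ≈ 0.0100 bits

These ARE equal here. Q is P with outcomes relabeled (Q(1) = P(3), Q(3) = P(1)) by a relabeling that is its own inverse, so the two sums contain exactly the same terms in a different order. This is a special case — KL divergence is not symmetric in general: D_KL(P||Q) ≠ D_KL(Q||P) for most P, Q.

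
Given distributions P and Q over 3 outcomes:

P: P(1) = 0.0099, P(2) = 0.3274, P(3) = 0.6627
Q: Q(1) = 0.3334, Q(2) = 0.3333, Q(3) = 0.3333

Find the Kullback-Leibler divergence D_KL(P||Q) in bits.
0.5984 bits

D_KL(P||Q) = Σ P(x) log₂(P(x)/Q(x))

Computing term by term:
  P(1)·log₂(P(1)/Q(1)) = 0.0099·log₂(0.0099/0.3334) = -0.05023
  P(2)·log₂(P(2)/Q(2)) = 0.3274·log₂(0.3274/0.3333) = -0.00844
  P(3)·log₂(P(3)/Q(3)) = 0.6627·log₂(0.6627/0.3333) = 0.65709

D_KL(P||Q) = -0.05023 - 0.00844 + 0.65709 = 0.59842 ≈ 0.5984 bits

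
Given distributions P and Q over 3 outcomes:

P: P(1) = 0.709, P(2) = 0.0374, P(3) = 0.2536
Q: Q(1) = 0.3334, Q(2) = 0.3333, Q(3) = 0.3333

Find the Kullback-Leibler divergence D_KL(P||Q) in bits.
0.5538 bits

D_KL(P||Q) = Σ P(x) log₂(P(x)/Q(x))

Computing term by term:
  P(1)·log₂(P(1)/Q(1)) = 0.709·log₂(0.709/0.3334) = 0.77177
  P(2)·log₂(P(2)/Q(2)) = 0.0374·log₂(0.0374/0.3333) = -0.11802
  P(3)·log₂(P(3)/Q(3)) = 0.2536·log₂(0.2536/0.3333) = -0.09999

D_KL(P||Q) = 0.77177 - 0.11802 - 0.09999 = 0.55376 ≈ 0.5538 bits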